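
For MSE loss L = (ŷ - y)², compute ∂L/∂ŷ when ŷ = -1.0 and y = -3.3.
∂L/∂ŷ = 4.6

∂L/∂ŷ = 2(ŷ - y) = 2(-1.0 - -3.3) = 2(2.3) = 4.6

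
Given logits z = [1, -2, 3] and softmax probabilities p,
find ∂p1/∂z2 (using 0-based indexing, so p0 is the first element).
∂p1/∂z2 = -0.005166

p = softmax(z) = [0.1185, 0.0059, 0.8756]
p1 = 0.0059, p2 = 0.8756

∂p1/∂z2 = -p1 × p2 = -0.0059 × 0.8756 = -0.005166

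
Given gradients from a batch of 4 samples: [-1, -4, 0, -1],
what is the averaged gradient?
Average gradient = -1.5

Average = (1/4)(-1 + -4 + 0 + -1) = -6/4 = -1.5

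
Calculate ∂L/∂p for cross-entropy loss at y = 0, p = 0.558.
∂L/∂p = 2.262

∂L/∂p = -y/p + (1-y)/(1-p) = 0 + 1/0.442 = 2.262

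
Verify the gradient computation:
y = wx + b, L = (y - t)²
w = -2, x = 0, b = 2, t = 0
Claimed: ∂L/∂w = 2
Incorrect

y = (-2)(0) + 2 = 2
∂L/∂y = 2(y - t) = 2(2 - 0) = 4
∂y/∂w = x = 0
∂L/∂w = 4 × 0 = 0

Claimed value: 2
Incorrect: The correct gradient is 0.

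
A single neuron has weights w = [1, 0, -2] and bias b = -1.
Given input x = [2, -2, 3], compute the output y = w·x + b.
y = -5

y = (1)(2) + (0)(-2) + (-2)(3) + -1 = -5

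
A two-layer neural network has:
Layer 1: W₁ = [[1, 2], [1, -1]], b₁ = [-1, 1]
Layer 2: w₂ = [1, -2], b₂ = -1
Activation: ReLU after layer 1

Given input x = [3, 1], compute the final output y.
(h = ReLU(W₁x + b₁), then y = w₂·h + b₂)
y = -3

Layer 1 pre-activation: z₁ = [4, 3]
After ReLU: h = [4, 3]
Layer 2 output: y = 1×4 + -2×3 + -1 = -3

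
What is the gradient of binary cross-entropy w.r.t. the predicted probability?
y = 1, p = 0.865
∂L/∂p = -1.156

∂L/∂p = -y/p + (1-y)/(1-p) = -1/0.865 + 0 = -1.156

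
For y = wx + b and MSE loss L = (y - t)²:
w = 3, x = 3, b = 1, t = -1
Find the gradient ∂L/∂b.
∂L/∂b = 22

y = wx + b = (3)(3) + 1 = 10
∂L/∂y = 2(y - t) = 2(10 - -1) = 22
∂y/∂b = 1
∂L/∂b = ∂L/∂y · ∂y/∂b = 22 × 1 = 22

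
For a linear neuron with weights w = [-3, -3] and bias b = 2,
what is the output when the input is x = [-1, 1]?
y = 2

y = (-3)(-1) + (-3)(1) + 2 = 2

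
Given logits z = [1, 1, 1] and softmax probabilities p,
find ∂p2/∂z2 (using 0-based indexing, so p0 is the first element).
∂p2/∂z2 = 0.2222

p = softmax(z) = [0.3333, 0.3333, 0.3333]
p2 = 0.3333

∂p2/∂z2 = p2(1 - p2) = 0.3333 × (1 - 0.3333) = 0.2222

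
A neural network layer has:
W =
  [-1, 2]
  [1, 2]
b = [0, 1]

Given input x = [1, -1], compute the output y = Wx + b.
y = [-3, 0]

Wx = [-1×1 + 2×-1, 1×1 + 2×-1]
   = [-3, -1]
y = Wx + b = [-3 + 0, -1 + 1] = [-3, 0]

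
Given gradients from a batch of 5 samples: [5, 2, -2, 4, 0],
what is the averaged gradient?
Average gradient = 1.8

Average = (1/5)(5 + 2 + -2 + 4 + 0) = 9/5 = 1.8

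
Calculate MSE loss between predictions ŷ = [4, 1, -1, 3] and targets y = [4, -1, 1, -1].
MSE = 6

MSE = (1/4)((4-4)² + (1--1)² + (-1-1)² + (3--1)²) = (1/4)(0 + 4 + 4 + 16) = 6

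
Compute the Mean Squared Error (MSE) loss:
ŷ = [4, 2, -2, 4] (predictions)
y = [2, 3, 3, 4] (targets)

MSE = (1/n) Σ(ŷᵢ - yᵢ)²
MSE = 7.5

MSE = (1/4)((4-2)² + (2-3)² + (-2-3)² + (4-4)²) = (1/4)(4 + 1 + 25 + 0) = 7.5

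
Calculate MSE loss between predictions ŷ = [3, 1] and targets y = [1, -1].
MSE = 4

MSE = (1/2)((3-1)² + (1--1)²) = (1/2)(4 + 4) = 4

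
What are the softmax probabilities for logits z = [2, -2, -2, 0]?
p = [0.8533, 0.0156, 0.0156, 0.1155]

exp(z) = [7.389, 0.1353, 0.1353, 1]
Sum = 8.66
p = [0.8533, 0.0156, 0.0156, 0.1155]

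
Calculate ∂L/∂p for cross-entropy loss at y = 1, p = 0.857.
∂L/∂p = -1.167

∂L/∂p = -y/p + (1-y)/(1-p) = -1/0.857 + 0 = -1.167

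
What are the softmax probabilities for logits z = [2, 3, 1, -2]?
p = [0.2436, 0.6623, 0.0896, 0.0045]

exp(z) = [7.389, 20.09, 2.718, 0.1353]
Sum = 30.33
p = [0.2436, 0.6623, 0.0896, 0.0045]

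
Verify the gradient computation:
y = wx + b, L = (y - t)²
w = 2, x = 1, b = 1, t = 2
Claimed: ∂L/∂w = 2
Correct

y = (2)(1) + 1 = 3
∂L/∂y = 2(y - t) = 2(3 - 2) = 2
∂y/∂w = x = 1
∂L/∂w = 2 × 1 = 2

Claimed value: 2
Correct: The correct gradient is 2.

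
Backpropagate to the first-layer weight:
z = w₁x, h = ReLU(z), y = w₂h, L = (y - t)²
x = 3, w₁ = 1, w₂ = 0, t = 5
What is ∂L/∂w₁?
∂L/∂w₁ = 0

Forward pass:
z = w₁x = 1×3 = 3
h = ReLU(3) = 3
y = w₂h = 0×3 = 0

Backward pass:
∂L/∂y = 2(y - t) = 2(0 - 5) = -10
∂y/∂h = w₂ = 0
∂h/∂z = 1 (ReLU derivative)
∂z/∂w₁ = x = 3

∂L/∂w₁ = -10 × 0 × 1 × 3 = 0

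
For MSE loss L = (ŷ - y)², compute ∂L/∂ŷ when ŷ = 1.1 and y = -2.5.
∂L/∂ŷ = 7.2

∂L/∂ŷ = 2(ŷ - y) = 2(1.1 - -2.5) = 2(3.6) = 7.2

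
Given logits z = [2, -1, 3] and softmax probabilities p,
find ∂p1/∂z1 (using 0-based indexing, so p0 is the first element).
∂p1/∂z1 = 0.01304

p = softmax(z) = [0.2654, 0.01321, 0.7214]
p1 = 0.01321

∂p1/∂z1 = p1(1 - p1) = 0.01321 × (1 - 0.01321) = 0.01304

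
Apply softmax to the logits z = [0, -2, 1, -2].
p = [0.2507, 0.0339, 0.6815, 0.0339]

exp(z) = [1, 0.1353, 2.718, 0.1353]
Sum = 3.989
p = [0.2507, 0.0339, 0.6815, 0.0339]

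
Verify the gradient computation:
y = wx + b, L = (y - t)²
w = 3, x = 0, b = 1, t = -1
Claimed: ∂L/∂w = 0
Correct

y = (3)(0) + 1 = 1
∂L/∂y = 2(y - t) = 2(1 - -1) = 4
∂y/∂w = x = 0
∂L/∂w = 4 × 0 = 0

Claimed value: 0
Correct: The correct gradient is 0.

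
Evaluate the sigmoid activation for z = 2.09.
0.8899

sigmoid(2.09) = 1/(1 + e^(-2.09)) = 1/(1 + 0.1237) = 0.8899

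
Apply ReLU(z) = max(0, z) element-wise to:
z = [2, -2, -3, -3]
h = [2, 0, 0, 0]

ReLU applied element-wise: max(0,2)=2, max(0,-2)=0, max(0,-3)=0, max(0,-3)=0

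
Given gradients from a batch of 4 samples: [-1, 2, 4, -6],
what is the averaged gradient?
Average gradient = -0.25

Average = (1/4)(-1 + 2 + 4 + -6) = -1/4 = -0.25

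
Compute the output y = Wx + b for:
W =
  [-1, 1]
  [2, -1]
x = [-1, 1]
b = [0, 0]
y = [2, -3]

Wx = [-1×-1 + 1×1, 2×-1 + -1×1]
   = [2, -3]
y = Wx + b = [2 + 0, -3 + 0] = [2, -3]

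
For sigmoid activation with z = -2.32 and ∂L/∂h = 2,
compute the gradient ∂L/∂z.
∂L/∂z = 0.1629

σ(-2.32) = 0.08948
σ'(-2.32) = σ(-2.32)(1 - σ(-2.32)) = 0.08948 × 0.9105 = 0.08147
∂L/∂z = ∂L/∂h · σ'(z) = 2 × 0.08147 = 0.1629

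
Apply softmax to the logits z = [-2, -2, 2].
p = [0.0177, 0.0177, 0.9647]

exp(z) = [0.1353, 0.1353, 7.389]
Sum = 7.66
p = [0.0177, 0.0177, 0.9647]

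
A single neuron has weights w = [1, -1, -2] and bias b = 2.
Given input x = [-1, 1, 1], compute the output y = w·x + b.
y = -2

y = (1)(-1) + (-1)(1) + (-2)(1) + 2 = -2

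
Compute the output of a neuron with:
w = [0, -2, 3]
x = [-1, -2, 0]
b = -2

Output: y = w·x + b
y = 2

y = (0)(-1) + (-2)(-2) + (3)(0) + -2 = 2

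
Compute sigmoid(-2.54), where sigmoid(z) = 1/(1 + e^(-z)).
0.0731

sigmoid(-2.54) = 1/(1 + e^(2.54)) = 1/(1 + 12.68) = 0.0731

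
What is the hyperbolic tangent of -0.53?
-0.4854

tanh(-0.53) = (e^(-0.53) - e^(0.53))/(e^(-0.53) + e^(0.53)) = -0.4854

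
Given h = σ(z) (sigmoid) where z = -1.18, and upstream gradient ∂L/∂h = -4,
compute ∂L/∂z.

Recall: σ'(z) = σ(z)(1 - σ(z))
∂L/∂z = -0.7192

σ(-1.18) = 0.2351
σ'(-1.18) = σ(-1.18)(1 - σ(-1.18)) = 0.2351 × 0.7649 = 0.1798
∂L/∂z = ∂L/∂h · σ'(z) = -4 × 0.1798 = -0.7192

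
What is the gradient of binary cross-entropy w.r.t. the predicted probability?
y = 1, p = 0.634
∂L/∂p = -1.577

∂L/∂p = -y/p + (1-y)/(1-p) = -1/0.634 + 0 = -1.577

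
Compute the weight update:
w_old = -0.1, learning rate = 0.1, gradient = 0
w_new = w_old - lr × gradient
w_new = -0.1

w_new = w - η·∂L/∂w = -0.1 - 0.1×(0) = -0.1 - (0) = -0.1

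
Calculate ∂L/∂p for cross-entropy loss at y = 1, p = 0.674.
∂L/∂p = -1.484

∂L/∂p = -y/p + (1-y)/(1-p) = -1/0.674 + 0 = -1.484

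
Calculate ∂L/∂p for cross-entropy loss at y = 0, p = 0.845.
∂L/∂p = 6.452

∂L/∂p = -y/p + (1-y)/(1-p) = 0 + 1/0.155 = 6.452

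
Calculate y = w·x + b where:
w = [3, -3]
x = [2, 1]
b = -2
y = 1

y = (3)(2) + (-3)(1) + -2 = 1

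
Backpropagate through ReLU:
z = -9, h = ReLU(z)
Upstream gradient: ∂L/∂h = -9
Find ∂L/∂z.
∂L/∂z = 0

h = ReLU(-9) = 0
Since z < 0: ∂h/∂z = 0
∂L/∂z = ∂L/∂h · ∂h/∂z = -9 × 0 = 0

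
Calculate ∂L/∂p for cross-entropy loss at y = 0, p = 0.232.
∂L/∂p = 1.302

∂L/∂p = -y/p + (1-y)/(1-p) = 0 + 1/0.768 = 1.302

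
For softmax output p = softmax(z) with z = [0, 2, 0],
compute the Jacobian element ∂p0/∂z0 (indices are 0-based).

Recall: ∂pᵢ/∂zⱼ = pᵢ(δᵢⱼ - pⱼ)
∂p0/∂z0 = 0.09516

p = softmax(z) = [0.1065, 0.787, 0.1065]
p0 = 0.1065

∂p0/∂z0 = p0(1 - p0) = 0.1065 × (1 - 0.1065) = 0.09516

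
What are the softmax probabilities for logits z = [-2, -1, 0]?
p = [0.09, 0.2447, 0.6652]

exp(z) = [0.1353, 0.3679, 1]
Sum = 1.503
p = [0.09, 0.2447, 0.6652]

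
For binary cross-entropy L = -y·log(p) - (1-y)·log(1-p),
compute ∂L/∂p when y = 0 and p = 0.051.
∂L/∂p = 1.054

∂L/∂p = -y/p + (1-y)/(1-p) = 0 + 1/0.949 = 1.054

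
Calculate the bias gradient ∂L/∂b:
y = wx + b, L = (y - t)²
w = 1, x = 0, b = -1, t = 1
∂L/∂b = -4

y = wx + b = (1)(0) + -1 = -1
∂L/∂y = 2(y - t) = 2(-1 - 1) = -4
∂y/∂b = 1
∂L/∂b = ∂L/∂y · ∂y/∂b = -4 × 1 = -4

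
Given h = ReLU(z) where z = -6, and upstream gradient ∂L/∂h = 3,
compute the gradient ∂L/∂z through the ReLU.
∂L/∂z = 0

h = ReLU(-6) = 0
Since z < 0: ∂h/∂z = 0
∂L/∂z = ∂L/∂h · ∂h/∂z = 3 × 0 = 0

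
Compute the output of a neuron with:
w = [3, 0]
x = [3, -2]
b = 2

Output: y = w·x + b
y = 11

y = (3)(3) + (0)(-2) + 2 = 11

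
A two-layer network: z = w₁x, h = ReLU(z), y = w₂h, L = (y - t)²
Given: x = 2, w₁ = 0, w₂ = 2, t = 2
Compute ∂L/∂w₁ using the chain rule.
∂L/∂w₁ = 0

Forward pass:
z = w₁x = 0×2 = 0
h = ReLU(0) = 0
y = w₂h = 2×0 = 0

Backward pass:
∂L/∂y = 2(y - t) = 2(0 - 2) = -4
∂y/∂h = w₂ = 2
∂h/∂z = 0 (ReLU derivative)
∂z/∂w₁ = x = 2

∂L/∂w₁ = -4 × 2 × 0 × 2 = 0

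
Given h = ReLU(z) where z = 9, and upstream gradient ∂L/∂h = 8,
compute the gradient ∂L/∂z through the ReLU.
∂L/∂z = 8

h = ReLU(9) = 9
Since z > 0: ∂h/∂z = 1
∂L/∂z = ∂L/∂h · ∂h/∂z = 8 × 1 = 8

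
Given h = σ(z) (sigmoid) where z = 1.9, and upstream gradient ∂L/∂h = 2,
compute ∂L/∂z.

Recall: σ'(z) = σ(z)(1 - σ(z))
∂L/∂z = 0.2264

σ(1.9) = 0.8699
σ'(1.9) = σ(1.9)(1 - σ(1.9)) = 0.8699 × 0.1301 = 0.1132
∂L/∂z = ∂L/∂h · σ'(z) = 2 × 0.1132 = 0.2264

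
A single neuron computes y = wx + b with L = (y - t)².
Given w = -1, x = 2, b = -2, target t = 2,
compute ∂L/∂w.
∂L/∂w = -24

y = wx + b = (-1)(2) + -2 = -4
∂L/∂y = 2(y - t) = 2(-4 - 2) = -12
∂y/∂w = x = 2
∂L/∂w = ∂L/∂y · ∂y/∂w = -12 × 2 = -24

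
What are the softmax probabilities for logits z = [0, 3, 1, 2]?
p = [0.0321, 0.6439, 0.0871, 0.2369]

exp(z) = [1, 20.09, 2.718, 7.389]
Sum = 31.19
p = [0.0321, 0.6439, 0.0871, 0.2369]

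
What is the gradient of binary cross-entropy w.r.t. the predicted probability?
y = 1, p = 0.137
∂L/∂p = -7.299

∂L/∂p = -y/p + (1-y)/(1-p) = -1/0.137 + 0 = -7.299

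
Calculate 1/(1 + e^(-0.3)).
0.5744

sigmoid(0.3) = 1/(1 + e^(-0.3)) = 1/(1 + 0.7408) = 0.5744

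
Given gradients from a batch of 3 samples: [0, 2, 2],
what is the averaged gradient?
Average gradient = 1.333

Average = (1/3)(0 + 2 + 2) = 4/3 = 1.333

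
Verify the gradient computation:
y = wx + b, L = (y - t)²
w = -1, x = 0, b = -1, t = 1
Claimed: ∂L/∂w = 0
Correct

y = (-1)(0) + -1 = -1
∂L/∂y = 2(y - t) = 2(-1 - 1) = -4
∂y/∂w = x = 0
∂L/∂w = -4 × 0 = 0

Claimed value: 0
Correct: The correct gradient is 0.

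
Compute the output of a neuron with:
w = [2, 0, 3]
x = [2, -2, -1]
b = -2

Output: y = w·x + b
y = -1

y = (2)(2) + (0)(-2) + (3)(-1) + -2 = -1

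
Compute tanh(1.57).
0.917

tanh(1.57) = (e^(1.57) - e^(-1.57))/(e^(1.57) + e^(-1.57)) = 0.917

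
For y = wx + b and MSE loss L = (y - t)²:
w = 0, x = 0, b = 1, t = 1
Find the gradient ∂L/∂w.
∂L/∂w = 0

y = wx + b = (0)(0) + 1 = 1
∂L/∂y = 2(y - t) = 2(1 - 1) = 0
∂y/∂w = x = 0
∂L/∂w = ∂L/∂y · ∂y/∂w = 0 × 0 = 0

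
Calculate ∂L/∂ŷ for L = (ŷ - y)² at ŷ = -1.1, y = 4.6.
∂L/∂ŷ = -11.4

∂L/∂ŷ = 2(ŷ - y) = 2(-1.1 - 4.6) = 2(-5.7) = -11.4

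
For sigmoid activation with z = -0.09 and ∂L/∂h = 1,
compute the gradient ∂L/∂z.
∂L/∂z = 0.2495

σ(-0.09) = 0.4775
σ'(-0.09) = σ(-0.09)(1 - σ(-0.09)) = 0.4775 × 0.5225 = 0.2495
∂L/∂z = ∂L/∂h · σ'(z) = 1 × 0.2495 = 0.2495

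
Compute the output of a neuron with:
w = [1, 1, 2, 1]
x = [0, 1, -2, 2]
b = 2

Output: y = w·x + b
y = 1

y = (1)(0) + (1)(1) + (2)(-2) + (1)(2) + 2 = 1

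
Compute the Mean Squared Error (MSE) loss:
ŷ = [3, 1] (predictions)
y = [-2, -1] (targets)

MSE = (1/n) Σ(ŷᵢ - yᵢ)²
MSE = 14.5

MSE = (1/2)((3--2)² + (1--1)²) = (1/2)(25 + 4) = 14.5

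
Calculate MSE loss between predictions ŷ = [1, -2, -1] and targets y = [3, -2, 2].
MSE = 4.333

MSE = (1/3)((1-3)² + (-2--2)² + (-1-2)²) = (1/3)(4 + 0 + 9) = 4.333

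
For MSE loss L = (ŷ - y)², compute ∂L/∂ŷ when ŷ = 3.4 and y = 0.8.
∂L/∂ŷ = 5.2

∂L/∂ŷ = 2(ŷ - y) = 2(3.4 - 0.8) = 2(2.6) = 5.2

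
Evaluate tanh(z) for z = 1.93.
0.9587

tanh(1.93) = (e^(1.93) - e^(-1.93))/(e^(1.93) + e^(-1.93)) = 0.9587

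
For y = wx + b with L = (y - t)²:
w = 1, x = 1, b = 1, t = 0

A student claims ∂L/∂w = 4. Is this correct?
Correct

y = (1)(1) + 1 = 2
∂L/∂y = 2(y - t) = 2(2 - 0) = 4
∂y/∂w = x = 1
∂L/∂w = 4 × 1 = 4

Claimed value: 4
Correct: The correct gradient is 4.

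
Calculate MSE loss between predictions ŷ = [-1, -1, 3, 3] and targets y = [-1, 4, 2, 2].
MSE = 6.75

MSE = (1/4)((-1--1)² + (-1-4)² + (3-2)² + (3-2)²) = (1/4)(0 + 25 + 1 + 1) = 6.75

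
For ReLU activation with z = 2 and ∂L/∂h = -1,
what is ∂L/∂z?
∂L/∂z = -1

h = ReLU(2) = 2
Since z > 0: ∂h/∂z = 1
∂L/∂z = ∂L/∂h · ∂h/∂z = -1 × 1 = -1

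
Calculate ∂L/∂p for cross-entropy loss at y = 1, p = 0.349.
∂L/∂p = -2.865

∂L/∂p = -y/p + (1-y)/(1-p) = -1/0.349 + 0 = -2.865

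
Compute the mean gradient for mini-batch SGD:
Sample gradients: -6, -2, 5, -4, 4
Average gradient = -0.6

Average = (1/5)(-6 + -2 + 5 + -4 + 4) = -3/5 = -0.6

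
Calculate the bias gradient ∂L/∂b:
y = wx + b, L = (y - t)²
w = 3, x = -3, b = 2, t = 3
∂L/∂b = -20

y = wx + b = (3)(-3) + 2 = -7
∂L/∂y = 2(y - t) = 2(-7 - 3) = -20
∂y/∂b = 1
∂L/∂b = ∂L/∂y · ∂y/∂b = -20 × 1 = -20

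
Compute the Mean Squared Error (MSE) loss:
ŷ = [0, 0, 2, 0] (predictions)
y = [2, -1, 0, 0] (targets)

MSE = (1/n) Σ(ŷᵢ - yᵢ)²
MSE = 2.25

MSE = (1/4)((0-2)² + (0--1)² + (2-0)² + (0-0)²) = (1/4)(4 + 1 + 4 + 0) = 2.25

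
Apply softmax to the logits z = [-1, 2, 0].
p = [0.042, 0.8438, 0.1142]

exp(z) = [0.3679, 7.389, 1]
Sum = 8.757
p = [0.042, 0.8438, 0.1142]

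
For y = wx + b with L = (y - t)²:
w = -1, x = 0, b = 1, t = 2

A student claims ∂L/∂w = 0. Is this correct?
Correct

y = (-1)(0) + 1 = 1
∂L/∂y = 2(y - t) = 2(1 - 2) = -2
∂y/∂w = x = 0
∂L/∂w = -2 × 0 = 0

Claimed value: 0
Correct: The correct gradient is 0.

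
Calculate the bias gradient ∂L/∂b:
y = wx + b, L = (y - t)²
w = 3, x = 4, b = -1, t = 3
∂L/∂b = 16

y = wx + b = (3)(4) + -1 = 11
∂L/∂y = 2(y - t) = 2(11 - 3) = 16
∂y/∂b = 1
∂L/∂b = ∂L/∂y · ∂y/∂b = 16 × 1 = 16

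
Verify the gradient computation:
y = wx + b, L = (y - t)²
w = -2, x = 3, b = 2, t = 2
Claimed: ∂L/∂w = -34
Incorrect

y = (-2)(3) + 2 = -4
∂L/∂y = 2(y - t) = 2(-4 - 2) = -12
∂y/∂w = x = 3
∂L/∂w = -12 × 3 = -36

Claimed value: -34
Incorrect: The correct gradient is -36.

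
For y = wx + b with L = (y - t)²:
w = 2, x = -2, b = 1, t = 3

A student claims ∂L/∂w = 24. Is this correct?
Correct

y = (2)(-2) + 1 = -3
∂L/∂y = 2(y - t) = 2(-3 - 3) = -12
∂y/∂w = x = -2
∂L/∂w = -12 × -2 = 24

Claimed value: 24
Correct: The correct gradient is 24.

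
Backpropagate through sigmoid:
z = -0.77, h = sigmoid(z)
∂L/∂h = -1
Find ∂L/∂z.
∂L/∂z = -0.2163

σ(-0.77) = 0.3165
σ'(-0.77) = σ(-0.77)(1 - σ(-0.77)) = 0.3165 × 0.6835 = 0.2163
∂L/∂z = ∂L/∂h · σ'(z) = -1 × 0.2163 = -0.2163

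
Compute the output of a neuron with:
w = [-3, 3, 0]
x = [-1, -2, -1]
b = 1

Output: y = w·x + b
y = -2

y = (-3)(-1) + (3)(-2) + (0)(-1) + 1 = -2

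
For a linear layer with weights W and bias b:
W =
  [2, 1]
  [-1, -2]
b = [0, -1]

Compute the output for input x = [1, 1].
y = [3, -4]

Wx = [2×1 + 1×1, -1×1 + -2×1]
   = [3, -3]
y = Wx + b = [3 + 0, -3 + -1] = [3, -4]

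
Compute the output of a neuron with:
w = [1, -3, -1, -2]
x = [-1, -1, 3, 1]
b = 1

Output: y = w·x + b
y = -2

y = (1)(-1) + (-3)(-1) + (-1)(3) + (-2)(1) + 1 = -2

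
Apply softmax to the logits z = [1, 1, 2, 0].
p = [0.1966, 0.1966, 0.5344, 0.0723]

exp(z) = [2.718, 2.718, 7.389, 1]
Sum = 13.83
p = [0.1966, 0.1966, 0.5344, 0.0723]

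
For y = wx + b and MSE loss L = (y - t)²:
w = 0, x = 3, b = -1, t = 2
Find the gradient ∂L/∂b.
∂L/∂b = -6

y = wx + b = (0)(3) + -1 = -1
∂L/∂y = 2(y - t) = 2(-1 - 2) = -6
∂y/∂b = 1
∂L/∂b = ∂L/∂y · ∂y/∂b = -6 × 1 = -6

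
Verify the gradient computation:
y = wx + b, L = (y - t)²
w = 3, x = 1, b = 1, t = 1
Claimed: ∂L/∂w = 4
Incorrect

y = (3)(1) + 1 = 4
∂L/∂y = 2(y - t) = 2(4 - 1) = 6
∂y/∂w = x = 1
∂L/∂w = 6 × 1 = 6

Claimed value: 4
Incorrect: The correct gradient is 6.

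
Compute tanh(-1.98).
-0.9626

tanh(-1.98) = (e^(-1.98) - e^(1.98))/(e^(-1.98) + e^(1.98)) = -0.9626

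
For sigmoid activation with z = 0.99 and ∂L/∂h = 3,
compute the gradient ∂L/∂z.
∂L/∂z = 0.5926

σ(0.99) = 0.7291
σ'(0.99) = σ(0.99)(1 - σ(0.99)) = 0.7291 × 0.2709 = 0.1975
∂L/∂z = ∂L/∂h · σ'(z) = 3 × 0.1975 = 0.5926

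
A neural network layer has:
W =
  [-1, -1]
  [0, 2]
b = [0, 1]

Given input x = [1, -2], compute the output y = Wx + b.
y = [1, -3]

Wx = [-1×1 + -1×-2, 0×1 + 2×-2]
   = [1, -4]
y = Wx + b = [1 + 0, -4 + 1] = [1, -3]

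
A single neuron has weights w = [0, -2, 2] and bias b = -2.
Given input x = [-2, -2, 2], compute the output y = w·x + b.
y = 6

y = (0)(-2) + (-2)(-2) + (2)(2) + -2 = 6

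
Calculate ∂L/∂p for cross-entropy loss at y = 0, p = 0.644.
∂L/∂p = 2.809

∂L/∂p = -y/p + (1-y)/(1-p) = 0 + 1/0.356 = 2.809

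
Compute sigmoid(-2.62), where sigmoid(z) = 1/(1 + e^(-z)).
0.06786

sigmoid(-2.62) = 1/(1 + e^(2.62)) = 1/(1 + 13.74) = 0.06786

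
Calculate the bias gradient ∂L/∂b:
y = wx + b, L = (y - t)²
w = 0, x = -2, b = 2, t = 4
∂L/∂b = -4

y = wx + b = (0)(-2) + 2 = 2
∂L/∂y = 2(y - t) = 2(2 - 4) = -4
∂y/∂b = 1
∂L/∂b = ∂L/∂y · ∂y/∂b = -4 × 1 = -4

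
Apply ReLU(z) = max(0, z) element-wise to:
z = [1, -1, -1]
h = [1, 0, 0]

ReLU applied element-wise: max(0,1)=1, max(0,-1)=0, max(0,-1)=0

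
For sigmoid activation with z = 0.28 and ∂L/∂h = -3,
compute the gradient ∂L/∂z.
∂L/∂z = -0.7355

σ(0.28) = 0.5695
σ'(0.28) = σ(0.28)(1 - σ(0.28)) = 0.5695 × 0.4305 = 0.2452
∂L/∂z = ∂L/∂h · σ'(z) = -3 × 0.2452 = -0.7355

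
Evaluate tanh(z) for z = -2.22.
-0.9767

tanh(-2.22) = (e^(-2.22) - e^(2.22))/(e^(-2.22) + e^(2.22)) = -0.9767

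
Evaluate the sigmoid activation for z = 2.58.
0.9296

sigmoid(2.58) = 1/(1 + e^(-2.58)) = 1/(1 + 0.07577) = 0.9296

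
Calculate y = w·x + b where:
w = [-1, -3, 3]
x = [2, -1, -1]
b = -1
y = -3

y = (-1)(2) + (-3)(-1) + (3)(-1) + -1 = -3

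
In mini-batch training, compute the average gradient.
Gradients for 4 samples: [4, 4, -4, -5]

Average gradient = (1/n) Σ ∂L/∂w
Average gradient = -0.25

Average = (1/4)(4 + 4 + -4 + -5) = -1/4 = -0.25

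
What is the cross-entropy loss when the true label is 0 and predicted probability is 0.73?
L = 1.309

L = -0·log(0.73) - 1·log(0.27) = -log(0.27) = 1.309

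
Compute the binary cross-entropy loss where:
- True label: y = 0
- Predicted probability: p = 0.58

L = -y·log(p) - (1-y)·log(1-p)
L = 0.8675

L = -0·log(0.58) - 1·log(0.42) = -log(0.42) = 0.8675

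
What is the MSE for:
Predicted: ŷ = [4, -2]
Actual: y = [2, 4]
MSE = 20

MSE = (1/2)((4-2)² + (-2-4)²) = (1/2)(4 + 36) = 20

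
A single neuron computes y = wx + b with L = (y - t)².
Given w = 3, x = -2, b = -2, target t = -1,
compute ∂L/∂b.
∂L/∂b = -14

y = wx + b = (3)(-2) + -2 = -8
∂L/∂y = 2(y - t) = 2(-8 - -1) = -14
∂y/∂b = 1
∂L/∂b = ∂L/∂y · ∂y/∂b = -14 × 1 = -14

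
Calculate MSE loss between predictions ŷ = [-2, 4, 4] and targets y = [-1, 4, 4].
MSE = 0.3333

MSE = (1/3)((-2--1)² + (4-4)² + (4-4)²) = (1/3)(1 + 0 + 0) = 0.3333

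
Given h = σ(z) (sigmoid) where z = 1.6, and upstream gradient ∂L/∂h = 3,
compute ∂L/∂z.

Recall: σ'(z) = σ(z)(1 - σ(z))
∂L/∂z = 0.4193

σ(1.6) = 0.832
σ'(1.6) = σ(1.6)(1 - σ(1.6)) = 0.832 × 0.168 = 0.1398
∂L/∂z = ∂L/∂h · σ'(z) = 3 × 0.1398 = 0.4193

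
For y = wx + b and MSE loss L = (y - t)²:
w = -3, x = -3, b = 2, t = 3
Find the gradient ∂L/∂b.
∂L/∂b = 16

y = wx + b = (-3)(-3) + 2 = 11
∂L/∂y = 2(y - t) = 2(11 - 3) = 16
∂y/∂b = 1
∂L/∂b = ∂L/∂y · ∂y/∂b = 16 × 1 = 16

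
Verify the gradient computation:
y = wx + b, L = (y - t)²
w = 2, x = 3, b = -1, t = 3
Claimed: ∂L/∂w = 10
Incorrect

y = (2)(3) + -1 = 5
∂L/∂y = 2(y - t) = 2(5 - 3) = 4
∂y/∂w = x = 3
∂L/∂w = 4 × 3 = 12

Claimed value: 10
Incorrect: The correct gradient is 12.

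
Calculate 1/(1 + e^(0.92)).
0.285

sigmoid(-0.92) = 1/(1 + e^(0.92)) = 1/(1 + 2.509) = 0.285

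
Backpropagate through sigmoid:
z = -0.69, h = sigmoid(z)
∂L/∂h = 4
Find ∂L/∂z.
∂L/∂z = 0.8898

σ(-0.69) = 0.334
σ'(-0.69) = σ(-0.69)(1 - σ(-0.69)) = 0.334 × 0.666 = 0.2225
∂L/∂z = ∂L/∂h · σ'(z) = 4 × 0.2225 = 0.8898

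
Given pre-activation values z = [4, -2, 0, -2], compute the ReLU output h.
h = [4, 0, 0, 0]

ReLU applied element-wise: max(0,4)=4, max(0,-2)=0, max(0,0)=0, max(0,-2)=0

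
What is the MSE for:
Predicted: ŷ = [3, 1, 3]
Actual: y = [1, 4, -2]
MSE = 12.67

MSE = (1/3)((3-1)² + (1-4)² + (3--2)²) = (1/3)(4 + 9 + 25) = 12.67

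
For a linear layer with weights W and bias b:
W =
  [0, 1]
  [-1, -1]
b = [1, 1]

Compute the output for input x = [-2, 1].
y = [2, 2]

Wx = [0×-2 + 1×1, -1×-2 + -1×1]
   = [1, 1]
y = Wx + b = [1 + 1, 1 + 1] = [2, 2]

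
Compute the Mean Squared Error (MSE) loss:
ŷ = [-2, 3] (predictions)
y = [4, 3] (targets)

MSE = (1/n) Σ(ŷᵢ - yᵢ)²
MSE = 18

MSE = (1/2)((-2-4)² + (3-3)²) = (1/2)(36 + 0) = 18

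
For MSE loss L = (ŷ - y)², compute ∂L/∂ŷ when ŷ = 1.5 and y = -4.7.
∂L/∂ŷ = 12.4

∂L/∂ŷ = 2(ŷ - y) = 2(1.5 - -4.7) = 2(6.2) = 12.4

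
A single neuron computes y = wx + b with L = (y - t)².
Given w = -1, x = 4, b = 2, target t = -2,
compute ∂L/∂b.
∂L/∂b = 0

y = wx + b = (-1)(4) + 2 = -2
∂L/∂y = 2(y - t) = 2(-2 - -2) = 0
∂y/∂b = 1
∂L/∂b = ∂L/∂y · ∂y/∂b = 0 × 1 = 0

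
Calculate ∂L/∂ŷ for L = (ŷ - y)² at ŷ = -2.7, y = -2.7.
∂L/∂ŷ = 0.0

∂L/∂ŷ = 2(ŷ - y) = 2(-2.7 - -2.7) = 2(0.0) = 0.0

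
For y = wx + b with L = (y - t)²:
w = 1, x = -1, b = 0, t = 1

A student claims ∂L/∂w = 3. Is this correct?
Incorrect

y = (1)(-1) + 0 = -1
∂L/∂y = 2(y - t) = 2(-1 - 1) = -4
∂y/∂w = x = -1
∂L/∂w = -4 × -1 = 4

Claimed value: 3
Incorrect: The correct gradient is 4.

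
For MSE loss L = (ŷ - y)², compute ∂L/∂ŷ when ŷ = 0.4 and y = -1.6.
∂L/∂ŷ = 4.0

∂L/∂ŷ = 2(ŷ - y) = 2(0.4 - -1.6) = 2(2.0) = 4.0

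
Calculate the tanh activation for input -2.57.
-0.9884

tanh(-2.57) = (e^(-2.57) - e^(2.57))/(e^(-2.57) + e^(2.57)) = -0.9884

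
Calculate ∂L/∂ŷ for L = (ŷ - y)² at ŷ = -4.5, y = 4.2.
∂L/∂ŷ = -17.4

∂L/∂ŷ = 2(ŷ - y) = 2(-4.5 - 4.2) = 2(-8.7) = -17.4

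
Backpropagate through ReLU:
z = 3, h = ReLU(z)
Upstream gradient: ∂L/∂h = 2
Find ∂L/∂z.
∂L/∂z = 2

h = ReLU(3) = 3
Since z > 0: ∂h/∂z = 1
∂L/∂z = ∂L/∂h · ∂h/∂z = 2 × 1 = 2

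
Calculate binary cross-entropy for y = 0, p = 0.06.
L = 0.06188

L = -0·log(0.06) - 1·log(0.94) = -log(0.94) = 0.06188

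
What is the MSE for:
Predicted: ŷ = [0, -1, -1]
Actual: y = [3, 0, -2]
MSE = 3.667

MSE = (1/3)((0-3)² + (-1-0)² + (-1--2)²) = (1/3)(9 + 1 + 1) = 3.667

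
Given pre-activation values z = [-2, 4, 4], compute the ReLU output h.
h = [0, 4, 4]

ReLU applied element-wise: max(0,-2)=0, max(0,4)=4, max(0,4)=4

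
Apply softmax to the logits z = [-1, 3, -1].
p = [0.0177, 0.9647, 0.0177]

exp(z) = [0.3679, 20.09, 0.3679]
Sum = 20.82
p = [0.0177, 0.9647, 0.0177]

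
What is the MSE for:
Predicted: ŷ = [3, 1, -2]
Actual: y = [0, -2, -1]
MSE = 6.333

MSE = (1/3)((3-0)² + (1--2)² + (-2--1)²) = (1/3)(9 + 9 + 1) = 6.333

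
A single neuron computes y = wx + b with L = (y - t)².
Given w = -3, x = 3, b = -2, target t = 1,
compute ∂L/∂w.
∂L/∂w = -72

y = wx + b = (-3)(3) + -2 = -11
∂L/∂y = 2(y - t) = 2(-11 - 1) = -24
∂y/∂w = x = 3
∂L/∂w = ∂L/∂y · ∂y/∂w = -24 × 3 = -72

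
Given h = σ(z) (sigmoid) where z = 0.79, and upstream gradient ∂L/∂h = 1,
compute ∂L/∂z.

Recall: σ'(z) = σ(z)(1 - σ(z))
∂L/∂z = 0.2147

σ(0.79) = 0.6878
σ'(0.79) = σ(0.79)(1 - σ(0.79)) = 0.6878 × 0.3122 = 0.2147
∂L/∂z = ∂L/∂h · σ'(z) = 1 × 0.2147 = 0.2147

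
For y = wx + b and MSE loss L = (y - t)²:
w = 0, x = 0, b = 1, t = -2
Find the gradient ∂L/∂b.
∂L/∂b = 6

y = wx + b = (0)(0) + 1 = 1
∂L/∂y = 2(y - t) = 2(1 - -2) = 6
∂y/∂b = 1
∂L/∂b = ∂L/∂y · ∂y/∂b = 6 × 1 = 6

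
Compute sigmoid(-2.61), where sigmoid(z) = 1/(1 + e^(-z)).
0.0685

sigmoid(-2.61) = 1/(1 + e^(2.61)) = 1/(1 + 13.6) = 0.0685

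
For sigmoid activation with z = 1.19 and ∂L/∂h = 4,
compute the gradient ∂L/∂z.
∂L/∂z = 0.7154

σ(1.19) = 0.7667
σ'(1.19) = σ(1.19)(1 - σ(1.19)) = 0.7667 × 0.2333 = 0.1788
∂L/∂z = ∂L/∂h · σ'(z) = 4 × 0.1788 = 0.7154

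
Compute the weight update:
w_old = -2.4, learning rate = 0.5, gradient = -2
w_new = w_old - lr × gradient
w_new = -1.4

w_new = w - η·∂L/∂w = -2.4 - 0.5×(-2) = -2.4 - (-1) = -1.4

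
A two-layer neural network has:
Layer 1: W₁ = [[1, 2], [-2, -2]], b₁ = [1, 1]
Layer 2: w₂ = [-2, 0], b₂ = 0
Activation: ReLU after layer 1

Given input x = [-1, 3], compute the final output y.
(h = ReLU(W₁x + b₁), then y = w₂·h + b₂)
y = -12

Layer 1 pre-activation: z₁ = [6, -3]
After ReLU: h = [6, 0]
Layer 2 output: y = -2×6 + 0×0 + 0 = -12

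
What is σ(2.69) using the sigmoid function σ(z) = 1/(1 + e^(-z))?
0.9364

sigmoid(2.69) = 1/(1 + e^(-2.69)) = 1/(1 + 0.06788) = 0.9364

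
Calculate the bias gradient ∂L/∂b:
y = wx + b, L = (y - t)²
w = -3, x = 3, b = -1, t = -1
∂L/∂b = -18

y = wx + b = (-3)(3) + -1 = -10
∂L/∂y = 2(y - t) = 2(-10 - -1) = -18
∂y/∂b = 1
∂L/∂b = ∂L/∂y · ∂y/∂b = -18 × 1 = -18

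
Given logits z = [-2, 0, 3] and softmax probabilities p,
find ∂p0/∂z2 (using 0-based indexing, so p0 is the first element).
∂p0/∂z2 = -0.006036

p = softmax(z) = [0.006377, 0.04712, 0.9465]
p0 = 0.006377, p2 = 0.9465

∂p0/∂z2 = -p0 × p2 = -0.006377 × 0.9465 = -0.006036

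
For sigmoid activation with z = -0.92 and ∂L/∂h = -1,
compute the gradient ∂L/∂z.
∂L/∂z = -0.2038

σ(-0.92) = 0.285
σ'(-0.92) = σ(-0.92)(1 - σ(-0.92)) = 0.285 × 0.715 = 0.2038
∂L/∂z = ∂L/∂h · σ'(z) = -1 × 0.2038 = -0.2038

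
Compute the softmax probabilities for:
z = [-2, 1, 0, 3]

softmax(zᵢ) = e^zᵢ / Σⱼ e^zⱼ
p = [0.0057, 0.1135, 0.0418, 0.839]

exp(z) = [0.1353, 2.718, 1, 20.09]
Sum = 23.94
p = [0.0057, 0.1135, 0.0418, 0.839]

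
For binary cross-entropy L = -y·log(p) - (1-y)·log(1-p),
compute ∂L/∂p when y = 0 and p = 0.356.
∂L/∂p = 1.553

∂L/∂p = -y/p + (1-y)/(1-p) = 0 + 1/0.644 = 1.553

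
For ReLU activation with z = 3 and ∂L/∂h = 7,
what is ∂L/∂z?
∂L/∂z = 7

h = ReLU(3) = 3
Since z > 0: ∂h/∂z = 1
∂L/∂z = ∂L/∂h · ∂h/∂z = 7 × 1 = 7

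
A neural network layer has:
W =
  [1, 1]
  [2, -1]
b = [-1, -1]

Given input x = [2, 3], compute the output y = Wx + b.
y = [4, 0]

Wx = [1×2 + 1×3, 2×2 + -1×3]
   = [5, 1]
y = Wx + b = [5 + -1, 1 + -1] = [4, 0]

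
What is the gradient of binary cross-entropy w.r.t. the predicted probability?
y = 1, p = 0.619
∂L/∂p = -1.616

∂L/∂p = -y/p + (1-y)/(1-p) = -1/0.619 + 0 = -1.616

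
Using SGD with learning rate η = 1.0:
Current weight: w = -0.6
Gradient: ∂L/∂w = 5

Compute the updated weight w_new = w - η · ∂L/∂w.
w_new = -5.6

w_new = w - η·∂L/∂w = -0.6 - 1.0×(5) = -0.6 - (5) = -5.6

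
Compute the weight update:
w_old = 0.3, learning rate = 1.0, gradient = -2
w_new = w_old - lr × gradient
w_new = 2.3

w_new = w - η·∂L/∂w = 0.3 - 1.0×(-2) = 0.3 - (-2) = 2.3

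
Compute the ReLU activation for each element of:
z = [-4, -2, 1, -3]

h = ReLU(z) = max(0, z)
h = [0, 0, 1, 0]

ReLU applied element-wise: max(0,-4)=0, max(0,-2)=0, max(0,1)=1, max(0,-3)=0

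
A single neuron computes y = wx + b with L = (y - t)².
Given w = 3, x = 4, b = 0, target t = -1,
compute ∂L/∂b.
∂L/∂b = 26

y = wx + b = (3)(4) + 0 = 12
∂L/∂y = 2(y - t) = 2(12 - -1) = 26
∂y/∂b = 1
∂L/∂b = ∂L/∂y · ∂y/∂b = 26 × 1 = 26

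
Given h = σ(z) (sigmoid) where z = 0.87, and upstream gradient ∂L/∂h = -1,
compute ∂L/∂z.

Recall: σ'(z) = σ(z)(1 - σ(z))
∂L/∂z = -0.2081

σ(0.87) = 0.7047
σ'(0.87) = σ(0.87)(1 - σ(0.87)) = 0.7047 × 0.2953 = 0.2081
∂L/∂z = ∂L/∂h · σ'(z) = -1 × 0.2081 = -0.2081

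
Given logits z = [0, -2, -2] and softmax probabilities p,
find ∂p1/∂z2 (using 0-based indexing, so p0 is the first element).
∂p1/∂z2 = -0.01134

p = softmax(z) = [0.787, 0.1065, 0.1065]
p1 = 0.1065, p2 = 0.1065

∂p1/∂z2 = -p1 × p2 = -0.1065 × 0.1065 = -0.01134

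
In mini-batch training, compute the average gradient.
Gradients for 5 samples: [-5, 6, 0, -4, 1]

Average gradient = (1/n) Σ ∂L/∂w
Average gradient = -0.4

Average = (1/5)(-5 + 6 + 0 + -4 + 1) = -2/5 = -0.4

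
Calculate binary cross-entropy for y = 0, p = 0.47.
L = 0.6349

L = -0·log(0.47) - 1·log(0.53) = -log(0.53) = 0.6349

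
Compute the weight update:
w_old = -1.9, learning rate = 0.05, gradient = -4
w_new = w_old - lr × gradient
w_new = -1.7

w_new = w - η·∂L/∂w = -1.9 - 0.05×(-4) = -1.9 - (-0.2) = -1.7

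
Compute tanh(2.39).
0.9833

tanh(2.39) = (e^(2.39) - e^(-2.39))/(e^(2.39) + e^(-2.39)) = 0.9833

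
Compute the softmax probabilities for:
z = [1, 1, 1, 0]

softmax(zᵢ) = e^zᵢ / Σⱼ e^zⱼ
p = [0.2969, 0.2969, 0.2969, 0.1092]

exp(z) = [2.718, 2.718, 2.718, 1]
Sum = 9.155
p = [0.2969, 0.2969, 0.2969, 0.1092]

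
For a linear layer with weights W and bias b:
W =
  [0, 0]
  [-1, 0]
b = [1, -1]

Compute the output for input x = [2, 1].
y = [1, -3]

Wx = [0×2 + 0×1, -1×2 + 0×1]
   = [0, -2]
y = Wx + b = [0 + 1, -2 + -1] = [1, -3]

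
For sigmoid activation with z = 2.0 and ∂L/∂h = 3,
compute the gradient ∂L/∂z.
∂L/∂z = 0.315

σ(2.0) = 0.8808
σ'(2.0) = σ(2.0)(1 - σ(2.0)) = 0.8808 × 0.1192 = 0.105
∂L/∂z = ∂L/∂h · σ'(z) = 3 × 0.105 = 0.315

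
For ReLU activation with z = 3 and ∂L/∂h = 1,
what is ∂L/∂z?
∂L/∂z = 1

h = ReLU(3) = 3
Since z > 0: ∂h/∂z = 1
∂L/∂z = ∂L/∂h · ∂h/∂z = 1 × 1 = 1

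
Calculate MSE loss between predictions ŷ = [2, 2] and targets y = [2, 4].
MSE = 2

MSE = (1/2)((2-2)² + (2-4)²) = (1/2)(0 + 4) = 2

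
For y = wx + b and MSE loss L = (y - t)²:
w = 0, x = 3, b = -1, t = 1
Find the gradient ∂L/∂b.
∂L/∂b = -4

y = wx + b = (0)(3) + -1 = -1
∂L/∂y = 2(y - t) = 2(-1 - 1) = -4
∂y/∂b = 1
∂L/∂b = ∂L/∂y · ∂y/∂b = -4 × 1 = -4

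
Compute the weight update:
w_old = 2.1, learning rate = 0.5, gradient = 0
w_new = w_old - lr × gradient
w_new = 2.1

w_new = w - η·∂L/∂w = 2.1 - 0.5×(0) = 2.1 - (0) = 2.1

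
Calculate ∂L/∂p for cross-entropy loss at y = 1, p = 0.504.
∂L/∂p = -1.984

∂L/∂p = -y/p + (1-y)/(1-p) = -1/0.504 + 0 = -1.984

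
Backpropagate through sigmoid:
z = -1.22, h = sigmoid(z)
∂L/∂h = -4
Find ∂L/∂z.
∂L/∂z = -0.7039

σ(-1.22) = 0.2279
σ'(-1.22) = σ(-1.22)(1 - σ(-1.22)) = 0.2279 × 0.7721 = 0.176
∂L/∂z = ∂L/∂h · σ'(z) = -4 × 0.176 = -0.7039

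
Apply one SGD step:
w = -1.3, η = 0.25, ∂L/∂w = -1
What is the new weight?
w_new = -1.05

w_new = w - η·∂L/∂w = -1.3 - 0.25×(-1) = -1.3 - (-0.25) = -1.05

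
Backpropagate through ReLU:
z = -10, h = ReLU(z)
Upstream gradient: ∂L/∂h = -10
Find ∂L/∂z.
∂L/∂z = 0

h = ReLU(-10) = 0
Since z < 0: ∂h/∂z = 0
∂L/∂z = ∂L/∂h · ∂h/∂z = -10 × 0 = 0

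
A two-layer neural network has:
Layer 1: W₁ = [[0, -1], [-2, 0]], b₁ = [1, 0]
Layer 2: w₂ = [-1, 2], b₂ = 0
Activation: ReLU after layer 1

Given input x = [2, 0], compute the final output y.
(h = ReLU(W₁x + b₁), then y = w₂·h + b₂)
y = -1

Layer 1 pre-activation: z₁ = [1, -4]
After ReLU: h = [1, 0]
Layer 2 output: y = -1×1 + 2×0 + 0 = -1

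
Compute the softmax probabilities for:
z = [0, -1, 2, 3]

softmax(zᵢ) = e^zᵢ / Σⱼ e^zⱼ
p = [0.0347, 0.0128, 0.2562, 0.6964]

exp(z) = [1, 0.3679, 7.389, 20.09]
Sum = 28.84
p = [0.0347, 0.0128, 0.2562, 0.6964]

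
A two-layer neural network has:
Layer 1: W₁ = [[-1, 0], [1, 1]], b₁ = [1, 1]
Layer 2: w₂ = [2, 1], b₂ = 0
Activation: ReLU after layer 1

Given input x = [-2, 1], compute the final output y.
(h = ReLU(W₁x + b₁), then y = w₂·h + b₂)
y = 6

Layer 1 pre-activation: z₁ = [3, 0]
After ReLU: h = [3, 0]
Layer 2 output: y = 2×3 + 1×0 + 0 = 6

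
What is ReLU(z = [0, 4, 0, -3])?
h = [0, 4, 0, 0]

ReLU applied element-wise: max(0,0)=0, max(0,4)=4, max(0,0)=0, max(0,-3)=0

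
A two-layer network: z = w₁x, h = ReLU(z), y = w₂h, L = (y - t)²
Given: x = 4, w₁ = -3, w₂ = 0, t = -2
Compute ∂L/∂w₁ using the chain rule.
∂L/∂w₁ = 0

Forward pass:
z = w₁x = -3×4 = -12
h = ReLU(-12) = 0
y = w₂h = 0×0 = 0

Backward pass:
∂L/∂y = 2(y - t) = 2(0 - -2) = 4
∂y/∂h = w₂ = 0
∂h/∂z = 0 (ReLU derivative)
∂z/∂w₁ = x = 4

∂L/∂w₁ = 4 × 0 × 0 × 4 = 0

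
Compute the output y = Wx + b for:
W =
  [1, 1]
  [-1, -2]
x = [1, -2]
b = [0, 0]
y = [-1, 3]

Wx = [1×1 + 1×-2, -1×1 + -2×-2]
   = [-1, 3]
y = Wx + b = [-1 + 0, 3 + 0] = [-1, 3]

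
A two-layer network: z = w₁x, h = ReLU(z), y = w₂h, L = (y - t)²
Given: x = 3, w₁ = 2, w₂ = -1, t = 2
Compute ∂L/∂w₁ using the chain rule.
∂L/∂w₁ = 48

Forward pass:
z = w₁x = 2×3 = 6
h = ReLU(6) = 6
y = w₂h = -1×6 = -6

Backward pass:
∂L/∂y = 2(y - t) = 2(-6 - 2) = -16
∂y/∂h = w₂ = -1
∂h/∂z = 1 (ReLU derivative)
∂z/∂w₁ = x = 3

∂L/∂w₁ = -16 × -1 × 1 × 3 = 48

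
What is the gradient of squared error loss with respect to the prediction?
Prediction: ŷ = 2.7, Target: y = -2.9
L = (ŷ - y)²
∂L/∂ŷ = 11.2

∂L/∂ŷ = 2(ŷ - y) = 2(2.7 - -2.9) = 2(5.6) = 11.2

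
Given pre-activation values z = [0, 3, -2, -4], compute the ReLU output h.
h = [0, 3, 0, 0]

ReLU applied element-wise: max(0,0)=0, max(0,3)=3, max(0,-2)=0, max(0,-4)=0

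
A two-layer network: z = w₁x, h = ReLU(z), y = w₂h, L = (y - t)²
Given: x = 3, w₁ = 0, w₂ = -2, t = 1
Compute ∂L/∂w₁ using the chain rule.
∂L/∂w₁ = 0

Forward pass:
z = w₁x = 0×3 = 0
h = ReLU(0) = 0
y = w₂h = -2×0 = 0

Backward pass:
∂L/∂y = 2(y - t) = 2(0 - 1) = -2
∂y/∂h = w₂ = -2
∂h/∂z = 0 (ReLU derivative)
∂z/∂w₁ = x = 3

∂L/∂w₁ = -2 × -2 × 0 × 3 = 0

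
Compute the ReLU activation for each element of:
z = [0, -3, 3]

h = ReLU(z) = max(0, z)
h = [0, 0, 3]

ReLU applied element-wise: max(0,0)=0, max(0,-3)=0, max(0,3)=3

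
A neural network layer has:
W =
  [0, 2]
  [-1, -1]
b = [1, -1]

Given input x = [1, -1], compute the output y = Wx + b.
y = [-1, -1]

Wx = [0×1 + 2×-1, -1×1 + -1×-1]
   = [-2, 0]
y = Wx + b = [-2 + 1, 0 + -1] = [-1, -1]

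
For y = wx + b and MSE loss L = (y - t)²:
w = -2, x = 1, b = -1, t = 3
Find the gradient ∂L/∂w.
∂L/∂w = -12

y = wx + b = (-2)(1) + -1 = -3
∂L/∂y = 2(y - t) = 2(-3 - 3) = -12
∂y/∂w = x = 1
∂L/∂w = ∂L/∂y · ∂y/∂w = -12 × 1 = -12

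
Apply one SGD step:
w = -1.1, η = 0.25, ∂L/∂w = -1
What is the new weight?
w_new = -0.85

w_new = w - η·∂L/∂w = -1.1 - 0.25×(-1) = -1.1 - (-0.25) = -0.85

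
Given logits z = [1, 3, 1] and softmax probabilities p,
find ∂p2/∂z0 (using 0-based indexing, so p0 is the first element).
∂p2/∂z0 = -0.01134

p = softmax(z) = [0.1065, 0.787, 0.1065]
p2 = 0.1065, p0 = 0.1065

∂p2/∂z0 = -p2 × p0 = -0.1065 × 0.1065 = -0.01134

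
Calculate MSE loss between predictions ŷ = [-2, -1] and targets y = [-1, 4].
MSE = 13

MSE = (1/2)((-2--1)² + (-1-4)²) = (1/2)(1 + 25) = 13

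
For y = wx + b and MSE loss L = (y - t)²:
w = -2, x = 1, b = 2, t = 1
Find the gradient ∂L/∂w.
∂L/∂w = -2

y = wx + b = (-2)(1) + 2 = 0
∂L/∂y = 2(y - t) = 2(0 - 1) = -2
∂y/∂w = x = 1
∂L/∂w = ∂L/∂y · ∂y/∂w = -2 × 1 = -2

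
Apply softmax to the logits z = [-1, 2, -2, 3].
p = [0.0131, 0.2641, 0.0048, 0.7179]

exp(z) = [0.3679, 7.389, 0.1353, 20.09]
Sum = 27.98
p = [0.0131, 0.2641, 0.0048, 0.7179]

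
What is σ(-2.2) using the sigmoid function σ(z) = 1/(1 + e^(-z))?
0.09975

sigmoid(-2.2) = 1/(1 + e^(2.2)) = 1/(1 + 9.025) = 0.09975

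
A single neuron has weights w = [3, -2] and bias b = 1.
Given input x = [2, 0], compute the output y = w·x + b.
y = 7

y = (3)(2) + (-2)(0) + 1 = 7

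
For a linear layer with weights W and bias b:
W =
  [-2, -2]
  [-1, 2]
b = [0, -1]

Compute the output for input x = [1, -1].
y = [0, -4]

Wx = [-2×1 + -2×-1, -1×1 + 2×-1]
   = [0, -3]
y = Wx + b = [0 + 0, -3 + -1] = [0, -4]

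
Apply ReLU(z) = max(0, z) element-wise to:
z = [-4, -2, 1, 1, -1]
h = [0, 0, 1, 1, 0]

ReLU applied element-wise: max(0,-4)=0, max(0,-2)=0, max(0,1)=1, max(0,1)=1, max(0,-1)=0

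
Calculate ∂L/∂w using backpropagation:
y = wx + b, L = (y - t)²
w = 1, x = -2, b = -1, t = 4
∂L/∂w = 28

y = wx + b = (1)(-2) + -1 = -3
∂L/∂y = 2(y - t) = 2(-3 - 4) = -14
∂y/∂w = x = -2
∂L/∂w = ∂L/∂y · ∂y/∂w = -14 × -2 = 28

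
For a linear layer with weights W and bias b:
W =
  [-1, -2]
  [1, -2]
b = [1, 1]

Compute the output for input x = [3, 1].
y = [-4, 2]

Wx = [-1×3 + -2×1, 1×3 + -2×1]
   = [-5, 1]
y = Wx + b = [-5 + 1, 1 + 1] = [-4, 2]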